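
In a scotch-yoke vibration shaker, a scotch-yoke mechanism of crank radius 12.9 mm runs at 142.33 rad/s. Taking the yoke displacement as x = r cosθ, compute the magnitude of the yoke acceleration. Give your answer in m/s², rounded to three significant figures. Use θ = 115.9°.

ω = 142.3 rad/s
x = r cosθ ⇒ ẍ = −rω² cosθ (ω constant).
|a| = rω²|cosθ| = 0.0129·(142.3)²·|cos 115.9°| = 114.15 m/s².

114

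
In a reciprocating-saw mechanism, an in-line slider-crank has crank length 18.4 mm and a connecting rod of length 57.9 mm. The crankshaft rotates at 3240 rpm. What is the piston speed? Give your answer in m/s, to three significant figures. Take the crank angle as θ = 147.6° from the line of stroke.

2.43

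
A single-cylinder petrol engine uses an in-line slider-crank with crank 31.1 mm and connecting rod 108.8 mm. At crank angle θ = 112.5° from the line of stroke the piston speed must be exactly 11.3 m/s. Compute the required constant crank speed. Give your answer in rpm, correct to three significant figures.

For an in-line slider-crank, |v_piston| = rω|sinθ|·[1 + r cosθ/√(L² − r² sin²θ)].
With r = 0.0311 m, L = 0.1088 m, θ = 112.5°: the bracketed kinematic factor |dx/dθ| = 0.025474 m.
ω = v/|dx/dθ| = 11.3/0.025474 = 443.59 rad/s.
N = 60ω/(2π) = 4236 rpm.

4240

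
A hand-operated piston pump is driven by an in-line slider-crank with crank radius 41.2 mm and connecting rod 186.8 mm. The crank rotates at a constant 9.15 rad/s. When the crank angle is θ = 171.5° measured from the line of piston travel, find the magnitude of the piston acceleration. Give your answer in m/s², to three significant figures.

ω = 9.15 rad/s
x(θ) = r cosθ + √(L² − r² sin²θ); with ω constant, a = ω²·d²x/dθ².
d²x/dθ² = −r cosθ − r²(cos2θ)/√u − r⁴ sin²2θ/(4u^{3/2}),  u = L² − r² sin²θ = 0.0348572 m².
Substituting r = 0.0412 m, L = 0.1868 m, θ = 171.5°: d²x/dθ² = +0.032043 m.
a = ω²·d²x/dθ² = (9.15)²·(+0.032043) = +2.6828 m/s²;  |a| = 2.6828 m/s².

2.68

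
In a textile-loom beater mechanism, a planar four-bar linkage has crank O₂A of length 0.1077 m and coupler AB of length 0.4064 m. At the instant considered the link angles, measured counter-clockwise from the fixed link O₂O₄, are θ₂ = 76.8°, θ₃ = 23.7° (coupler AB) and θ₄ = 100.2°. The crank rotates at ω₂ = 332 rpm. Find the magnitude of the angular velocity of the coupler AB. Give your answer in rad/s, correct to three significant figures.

ω₂ = 34.77 rad/s (from 332 rpm).
Differentiating the loop-closure r₂e^{iθ₂}+r₃e^{iθ₃}=r₁+r₄e^{iθ₄} gives r₂ω₂e^{iθ₂}+r₃ω₃e^{iθ₃}=r₄ω₄e^{iθ₄}.
Eliminating the other unknown: ω₃ = r₂ω₂ sin(θ₄−θ₂) / [r₃ sin(θ₃−θ₄)].
Numerator sine = +0.39715; denominator sine = -0.97237.
Result = 0.1077·34.77·(+0.39715) / (0.4064·(-0.97237)) = -3.7631 rad/s; magnitude 3.7631 rad/s.

3.76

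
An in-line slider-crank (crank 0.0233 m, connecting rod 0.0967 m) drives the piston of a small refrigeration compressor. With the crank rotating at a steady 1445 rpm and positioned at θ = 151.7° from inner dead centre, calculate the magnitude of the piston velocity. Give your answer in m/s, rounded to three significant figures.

1.31

ω = 2π·1445/60 = 151.3 rad/s
For an in-line slider-crank, x = r cosθ + √(L² − r² sin²θ), so v = −rω sinθ·[1 + r cosθ/√(L² − r² sin²θ)].
With r = 0.0233 m, L = 0.0967 m, θ = 151.7°: √(L² − r² sin²θ) = 0.096067 m.
v = −0.0233·151.3·0.47409·[1 + 0.0233·-0.88048/0.096067] = -1.3146 m/s.
|v| = 1.3146 m/s.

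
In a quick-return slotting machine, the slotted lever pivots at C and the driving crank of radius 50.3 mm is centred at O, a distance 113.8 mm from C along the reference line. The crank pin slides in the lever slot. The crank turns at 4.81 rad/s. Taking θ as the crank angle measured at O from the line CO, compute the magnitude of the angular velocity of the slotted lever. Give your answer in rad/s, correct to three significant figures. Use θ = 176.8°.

ω = 4.81 rad/s
Crank pin A relative to C: A = (d + r cosθ, r sinθ); lever angle φ = atan2(r sinθ, d + r cosθ).
Differentiating tanφ: φ̇ = rω(d cosθ + r)/(d² + r² + 2dr cosθ).
d² + r² + 2dr cosθ = |CA|² = 0.0040501 m²;  d cosθ + r = -0.063323 m.
|ω_lever| = |0.0503·4.81·-0.063323| / 0.0040501 = 3.7827 rad/s.

3.78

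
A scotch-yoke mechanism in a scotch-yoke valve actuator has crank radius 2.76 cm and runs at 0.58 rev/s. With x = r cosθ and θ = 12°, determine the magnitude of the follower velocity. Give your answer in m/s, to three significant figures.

ω = 3.644 rad/s (from 0.58 rev/s).
x = r cosθ ⇒ ẋ = −rω sinθ.
|v| = rω|sinθ| = 0.0276·3.644·|sin 12°| = 0.020912 m/s.

0.0209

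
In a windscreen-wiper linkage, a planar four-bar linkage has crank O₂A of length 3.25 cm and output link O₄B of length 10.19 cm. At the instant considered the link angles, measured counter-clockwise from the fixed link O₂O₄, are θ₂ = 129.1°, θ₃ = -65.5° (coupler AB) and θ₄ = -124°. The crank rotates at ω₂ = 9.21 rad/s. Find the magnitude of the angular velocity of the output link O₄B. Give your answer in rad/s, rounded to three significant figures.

0.868

ω₂ = 9.21 rad/s
Differentiating the loop-closure r₂e^{iθ₂}+r₃e^{iθ₃}=r₁+r₄e^{iθ₄} gives r₂ω₂e^{iθ₂}+r₃ω₃e^{iθ₃}=r₄ω₄e^{iθ₄}.
Eliminating the other unknown: ω₄ = r₂ω₂ sin(θ₂−θ₃) / [r₄ sin(θ₄−θ₃)].
Numerator sine = -0.25207; denominator sine = -0.85264.
Result = 0.0325·9.21·(-0.25207) / (0.1019·(-0.85264)) = +0.86841 rad/s; magnitude 0.86841 rad/s.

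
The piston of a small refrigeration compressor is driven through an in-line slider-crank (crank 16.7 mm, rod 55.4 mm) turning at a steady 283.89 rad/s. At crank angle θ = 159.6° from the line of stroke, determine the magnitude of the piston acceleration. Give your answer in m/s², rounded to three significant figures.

949

ω = 283.9 rad/s
x(θ) = r cosθ + √(L² − r² sin²θ); with ω constant, a = ω²·d²x/dθ².
d²x/dθ² = −r cosθ − r²(cos2θ)/√u − r⁴ sin²2θ/(4u^{3/2}),  u = L² − r² sin²θ = 0.00303527 m².
Substituting r = 0.0167 m, L = 0.0554 m, θ = 159.6°: d²x/dθ² = +0.011771 m.
a = ω²·d²x/dθ² = (283.9)²·(+0.011771) = +948.66 m/s²;  |a| = 948.66 m/s².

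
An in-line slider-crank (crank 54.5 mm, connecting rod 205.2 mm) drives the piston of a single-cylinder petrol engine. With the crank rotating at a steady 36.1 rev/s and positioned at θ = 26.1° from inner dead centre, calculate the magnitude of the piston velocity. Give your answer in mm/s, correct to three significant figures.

ω = 2π·36.1 = 226.8 rad/s
For an in-line slider-crank, x = r cosθ + √(L² − r² sin²θ), so v = −rω sinθ·[1 + r cosθ/√(L² − r² sin²θ)].
With r = 0.0545 m, L = 0.2052 m, θ = 26.1°: √(L² − r² sin²θ) = 0.20379 m.
v = −0.0545·226.8·0.43994·[1 + 0.0545·0.89803/0.20379] = -6.7445 m/s.
|v| = 6.7445 m/s = 6744.5 mm/s.

6740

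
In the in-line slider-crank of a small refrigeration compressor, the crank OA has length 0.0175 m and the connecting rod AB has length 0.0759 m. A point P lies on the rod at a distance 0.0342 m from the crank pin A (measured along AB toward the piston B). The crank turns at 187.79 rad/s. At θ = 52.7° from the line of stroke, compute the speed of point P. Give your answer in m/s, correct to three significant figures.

ω = 187.8 rad/s.  Crank-pin speed |V_A| = rω = 3.2863 m/s, perpendicular to OA.
Rod angle: sinφ = −(r/L) sinθ ⇒ φ = -10.568°; ω_rod = −rω cosθ/√(L²−r²sin²θ) = -26.691 rad/s.
V_P = V_A + ω_rod × AP, with AP = 0.0342 m along the rod.
Components: V_Px = −rω sinθ − a·ω_rod·sinφ = -2.7816 m/s;  V_Py = rω cosθ + a·ω_rod·cosφ = +1.0941 m/s.
|V_P| = √(V_Px² + V_Py²) = 2.9891 m/s.

2.99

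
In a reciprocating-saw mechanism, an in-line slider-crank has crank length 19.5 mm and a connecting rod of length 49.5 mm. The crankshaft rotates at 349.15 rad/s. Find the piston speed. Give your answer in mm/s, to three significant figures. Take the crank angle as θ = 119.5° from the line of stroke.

4700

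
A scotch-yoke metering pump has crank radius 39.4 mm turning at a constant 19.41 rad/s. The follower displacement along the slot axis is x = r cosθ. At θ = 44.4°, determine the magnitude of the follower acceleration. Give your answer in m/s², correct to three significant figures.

ω = 19.41 rad/s
x = r cosθ ⇒ ẍ = −rω² cosθ (ω constant).
|a| = rω²|cosθ| = 0.0394·(19.41)²·|cos 44.4°| = 10.606 m/s².

10.6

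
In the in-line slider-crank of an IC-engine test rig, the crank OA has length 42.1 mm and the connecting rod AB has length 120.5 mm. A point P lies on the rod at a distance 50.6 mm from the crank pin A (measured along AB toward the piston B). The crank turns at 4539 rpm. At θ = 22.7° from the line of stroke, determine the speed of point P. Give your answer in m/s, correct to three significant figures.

ω = 475.3 rad/s.  Crank-pin speed |V_A| = rω = 20.011 m/s, perpendicular to OA.
Rod angle: sinφ = −(r/L) sinθ ⇒ φ = -7.749°; ω_rod = −rω cosθ/√(L²−r²sin²θ) = -154.62 rad/s.
V_P = V_A + ω_rod × AP, with AP = 0.0506 m along the rod.
Components: V_Px = −rω sinθ − a·ω_rod·sinφ = -8.7772 m/s;  V_Py = rω cosθ + a·ω_rod·cosφ = +10.709 m/s.
|V_P| = √(V_Px² + V_Py²) = 13.846 m/s.

13.8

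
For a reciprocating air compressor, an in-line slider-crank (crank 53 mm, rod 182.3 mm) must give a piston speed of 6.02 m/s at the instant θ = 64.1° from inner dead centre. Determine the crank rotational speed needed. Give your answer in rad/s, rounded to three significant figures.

112

For an in-line slider-crank, |v_piston| = rω|sinθ|·[1 + r cosθ/√(L² − r² sin²θ)].
With r = 0.053 m, L = 0.1823 m, θ = 64.1°: the bracketed kinematic factor |dx/dθ| = 0.053949 m.
ω = v/|dx/dθ| = 6.02/0.053949 = 111.59 rad/s.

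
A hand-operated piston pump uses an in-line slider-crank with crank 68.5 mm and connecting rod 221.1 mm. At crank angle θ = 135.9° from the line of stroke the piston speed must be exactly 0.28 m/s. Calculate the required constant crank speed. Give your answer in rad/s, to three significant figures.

7.61

For an in-line slider-crank, |v_piston| = rω|sinθ|·[1 + r cosθ/√(L² − r² sin²θ)].
With r = 0.0685 m, L = 0.2211 m, θ = 135.9°: the bracketed kinematic factor |dx/dθ| = 0.036809 m.
ω = v/|dx/dθ| = 0.28/0.036809 = 7.6069 rad/s.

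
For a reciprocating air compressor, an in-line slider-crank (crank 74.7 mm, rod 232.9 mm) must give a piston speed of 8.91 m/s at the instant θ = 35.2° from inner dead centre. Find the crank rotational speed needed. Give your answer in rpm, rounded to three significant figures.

1560

For an in-line slider-crank, |v_piston| = rω|sinθ|·[1 + r cosθ/√(L² − r² sin²θ)].
With r = 0.0747 m, L = 0.2329 m, θ = 35.2°: the bracketed kinematic factor |dx/dθ| = 0.054543 m.
ω = v/|dx/dθ| = 8.91/0.054543 = 163.36 rad/s.
N = 60ω/(2π) = 1560 rpm.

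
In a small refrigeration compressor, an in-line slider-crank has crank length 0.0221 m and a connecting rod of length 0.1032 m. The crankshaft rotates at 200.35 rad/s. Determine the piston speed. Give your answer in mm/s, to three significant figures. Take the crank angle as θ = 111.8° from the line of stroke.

ω = 200.3 rad/s
For an in-line slider-crank, x = r cosθ + √(L² − r² sin²θ), so v = −rω sinθ·[1 + r cosθ/√(L² − r² sin²θ)].
With r = 0.0221 m, L = 0.1032 m, θ = 111.8°: √(L² − r² sin²θ) = 0.10114 m.
v = −0.0221·200.3·0.92849·[1 + 0.0221·-0.37137/0.10114] = -3.7775 m/s.
|v| = 3.7775 m/s = 3777.5 mm/s.

3780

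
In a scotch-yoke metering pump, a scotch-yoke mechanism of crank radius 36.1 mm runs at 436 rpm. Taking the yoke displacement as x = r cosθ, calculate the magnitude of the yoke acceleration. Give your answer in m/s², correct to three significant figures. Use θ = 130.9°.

ω = 45.66 rad/s (from 436 rpm).
x = r cosθ ⇒ ẍ = −rω² cosθ (ω constant).
|a| = rω²|cosθ| = 0.0361·(45.66)²·|cos 130.9°| = 49.273 m/s².

49.3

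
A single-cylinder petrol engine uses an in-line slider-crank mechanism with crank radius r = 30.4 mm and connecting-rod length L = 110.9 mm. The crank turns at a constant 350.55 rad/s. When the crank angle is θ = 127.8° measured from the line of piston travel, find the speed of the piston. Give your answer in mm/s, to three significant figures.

ω = 350.6 rad/s
For an in-line slider-crank, x = r cosθ + √(L² − r² sin²θ), so v = −rω sinθ·[1 + r cosθ/√(L² − r² sin²θ)].
With r = 0.0304 m, L = 0.1109 m, θ = 127.8°: √(L² − r² sin²θ) = 0.10827 m.
v = −0.0304·350.6·0.79016·[1 + 0.0304·-0.61291/0.10827] = -6.9713 m/s.
|v| = 6.9713 m/s = 6971.3 mm/s.

6970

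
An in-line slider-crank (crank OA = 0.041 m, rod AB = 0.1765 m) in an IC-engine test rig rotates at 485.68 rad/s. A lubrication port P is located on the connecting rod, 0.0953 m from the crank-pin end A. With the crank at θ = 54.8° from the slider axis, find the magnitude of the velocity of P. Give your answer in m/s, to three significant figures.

ω = 485.7 rad/s.  Crank-pin speed |V_A| = rω = 19.913 m/s, perpendicular to OA.
Rod angle: sinφ = −(r/L) sinθ ⇒ φ = -10.942°; ω_rod = −rω cosθ/√(L²−r²sin²θ) = -66.238 rad/s.
V_P = V_A + ω_rod × AP, with AP = 0.0953 m along the rod.
Components: V_Px = −rω sinθ − a·ω_rod·sinφ = -17.47 m/s;  V_Py = rω cosθ + a·ω_rod·cosφ = +5.2807 m/s.
|V_P| = √(V_Px² + V_Py²) = 18.251 m/s.

18.3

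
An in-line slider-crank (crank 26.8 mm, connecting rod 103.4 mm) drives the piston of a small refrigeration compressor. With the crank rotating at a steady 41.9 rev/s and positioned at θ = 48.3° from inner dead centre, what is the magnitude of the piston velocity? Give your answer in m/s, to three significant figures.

6.19

ω = 2π·41.9 = 263.3 rad/s
For an in-line slider-crank, x = r cosθ + √(L² − r² sin²θ), so v = −rω sinθ·[1 + r cosθ/√(L² − r² sin²θ)].
With r = 0.0268 m, L = 0.1034 m, θ = 48.3°: √(L² − r² sin²θ) = 0.10145 m.
v = −0.0268·263.3·0.74664·[1 + 0.0268·0.66523/0.10145] = -6.1937 m/s.
|v| = 6.1937 m/s.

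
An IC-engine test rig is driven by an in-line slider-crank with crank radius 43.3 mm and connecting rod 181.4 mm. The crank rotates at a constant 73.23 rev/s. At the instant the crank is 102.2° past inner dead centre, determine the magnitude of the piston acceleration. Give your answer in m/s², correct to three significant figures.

ω = 2π·73.2 = 460.1 rad/s
x(θ) = r cosθ + √(L² − r² sin²θ); with ω constant, a = ω²·d²x/dθ².
d²x/dθ² = −r cosθ − r²(cos2θ)/√u − r⁴ sin²2θ/(4u^{3/2}),  u = L² − r² sin²θ = 0.0311148 m².
Substituting r = 0.0433 m, L = 0.1814 m, θ = 102.2°: d²x/dθ² = +0.018803 m.
a = ω²·d²x/dθ² = (460.1)²·(+0.018803) = +3980.7 m/s²;  |a| = 3980.7 m/s².

3980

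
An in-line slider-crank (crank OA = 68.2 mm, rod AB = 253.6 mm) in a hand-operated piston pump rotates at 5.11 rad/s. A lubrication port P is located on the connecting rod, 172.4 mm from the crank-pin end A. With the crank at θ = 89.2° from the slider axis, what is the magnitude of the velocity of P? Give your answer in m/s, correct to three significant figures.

ω = 5.11 rad/s.  Crank-pin speed |V_A| = rω = 0.3485 m/s, perpendicular to OA.
Rod angle: sinφ = −(r/L) sinθ ⇒ φ = -15.599°; ω_rod = −rω cosθ/√(L²−r²sin²θ) = -0.019921 rad/s.
V_P = V_A + ω_rod × AP, with AP = 0.1724 m along the rod.
Components: V_Px = −rω sinθ − a·ω_rod·sinφ = -0.34939 m/s;  V_Py = rω cosθ + a·ω_rod·cosφ = +0.001558 m/s.
|V_P| = √(V_Px² + V_Py²) = 0.3494 m/s.

0.349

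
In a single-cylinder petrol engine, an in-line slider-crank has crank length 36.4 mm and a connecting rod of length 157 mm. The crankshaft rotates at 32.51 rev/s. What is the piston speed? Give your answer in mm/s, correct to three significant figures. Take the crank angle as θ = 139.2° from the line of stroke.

4000

ω = 2π·32.5 = 204.3 rad/s
For an in-line slider-crank, x = r cosθ + √(L² − r² sin²θ), so v = −rω sinθ·[1 + r cosθ/√(L² − r² sin²θ)].
With r = 0.0364 m, L = 0.157 m, θ = 139.2°: √(L² − r² sin²θ) = 0.15519 m.
v = −0.0364·204.3·0.65342·[1 + 0.0364·-0.75700/0.15519] = -3.9957 m/s.
|v| = 3.9957 m/s = 3995.7 mm/s.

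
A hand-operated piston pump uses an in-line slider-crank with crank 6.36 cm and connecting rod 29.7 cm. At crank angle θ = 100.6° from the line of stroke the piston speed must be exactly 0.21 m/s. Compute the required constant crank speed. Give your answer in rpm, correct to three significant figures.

33.4

For an in-line slider-crank, |v_piston| = rω|sinθ|·[1 + r cosθ/√(L² − r² sin²θ)].
With r = 0.0636 m, L = 0.297 m, θ = 100.6°: the bracketed kinematic factor |dx/dθ| = 0.059996 m.
ω = v/|dx/dθ| = 0.21/0.059996 = 3.5003 rad/s.
N = 60ω/(2π) = 33.425 rpm.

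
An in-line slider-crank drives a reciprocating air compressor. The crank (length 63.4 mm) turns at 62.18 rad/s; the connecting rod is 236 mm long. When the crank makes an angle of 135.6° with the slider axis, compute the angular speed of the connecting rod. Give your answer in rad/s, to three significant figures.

ω = 62.18 rad/s
The rod makes angle φ with the slider axis where L sinφ = r sinθ; differentiating, L cosφ·φ̇ = r ω cosθ.
L cosφ = √(L² − r² sin²θ) = 0.23179 m.
|ω_rod| = r ω |cosθ| / √(L² − r² sin²θ) = 0.0634·62.18·0.71447/0.23179 = 12.151 rad/s.

12.2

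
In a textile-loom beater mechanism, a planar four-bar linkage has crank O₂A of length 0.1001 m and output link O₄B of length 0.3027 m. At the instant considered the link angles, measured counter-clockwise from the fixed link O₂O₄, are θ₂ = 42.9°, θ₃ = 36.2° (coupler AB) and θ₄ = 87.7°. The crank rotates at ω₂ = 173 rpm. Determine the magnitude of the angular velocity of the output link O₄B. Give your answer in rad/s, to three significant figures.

ω₂ = 18.12 rad/s (from 173 rpm).
Differentiating the loop-closure r₂e^{iθ₂}+r₃e^{iθ₃}=r₁+r₄e^{iθ₄} gives r₂ω₂e^{iθ₂}+r₃ω₃e^{iθ₃}=r₄ω₄e^{iθ₄}.
Eliminating the other unknown: ω₄ = r₂ω₂ sin(θ₂−θ₃) / [r₄ sin(θ₄−θ₃)].
Numerator sine = +0.11667; denominator sine = +0.78261.
Result = 0.1001·18.12·(+0.11667) / (0.3027·(+0.78261)) = +0.89313 rad/s; magnitude 0.89313 rad/s.

0.893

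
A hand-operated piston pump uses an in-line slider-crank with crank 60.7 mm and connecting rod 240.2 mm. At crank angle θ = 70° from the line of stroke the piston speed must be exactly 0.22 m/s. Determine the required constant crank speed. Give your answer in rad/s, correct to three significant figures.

3.54

For an in-line slider-crank, |v_piston| = rω|sinθ|·[1 + r cosθ/√(L² − r² sin²θ)].
With r = 0.0607 m, L = 0.2402 m, θ = 70°: the bracketed kinematic factor |dx/dθ| = 0.062114 m.
ω = v/|dx/dθ| = 0.22/0.062114 = 3.5418 rad/s.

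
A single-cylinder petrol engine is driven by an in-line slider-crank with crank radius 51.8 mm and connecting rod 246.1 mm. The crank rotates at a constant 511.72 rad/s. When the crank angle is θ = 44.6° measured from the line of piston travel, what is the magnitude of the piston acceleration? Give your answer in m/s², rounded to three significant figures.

ω = 511.7 rad/s
x(θ) = r cosθ + √(L² − r² sin²θ); with ω constant, a = ω²·d²x/dθ².
d²x/dθ² = −r cosθ − r²(cos2θ)/√u − r⁴ sin²2θ/(4u^{3/2}),  u = L² − r² sin²θ = 0.0592423 m².
Substituting r = 0.0518 m, L = 0.2461 m, θ = 44.6°: d²x/dθ² = -0.037162 m.
a = ω²·d²x/dθ² = (511.7)²·(-0.037162) = -9731.1 m/s²;  |a| = 9731.1 m/s².

9730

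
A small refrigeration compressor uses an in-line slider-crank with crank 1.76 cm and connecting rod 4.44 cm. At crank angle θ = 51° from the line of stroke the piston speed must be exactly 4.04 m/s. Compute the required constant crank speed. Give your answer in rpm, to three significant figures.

2230

For an in-line slider-crank, |v_piston| = rω|sinθ|·[1 + r cosθ/√(L² − r² sin²θ)].
With r = 0.0176 m, L = 0.0444 m, θ = 51°: the bracketed kinematic factor |dx/dθ| = 0.017264 m.
ω = v/|dx/dθ| = 4.04/0.017264 = 234.01 rad/s.
N = 60ω/(2π) = 2234.6 rpm.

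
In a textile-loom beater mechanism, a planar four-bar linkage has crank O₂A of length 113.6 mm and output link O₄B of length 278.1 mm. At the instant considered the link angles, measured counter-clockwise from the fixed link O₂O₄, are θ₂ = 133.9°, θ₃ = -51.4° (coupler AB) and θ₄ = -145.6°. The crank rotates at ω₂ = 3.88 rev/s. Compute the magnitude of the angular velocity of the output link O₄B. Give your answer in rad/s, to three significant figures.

ω₂ = 24.38 rad/s (from 3.88 rev/s).
Differentiating the loop-closure r₂e^{iθ₂}+r₃e^{iθ₃}=r₁+r₄e^{iθ₄} gives r₂ω₂e^{iθ₂}+r₃ω₃e^{iθ₃}=r₄ω₄e^{iθ₄}.
Eliminating the other unknown: ω₄ = r₂ω₂ sin(θ₂−θ₃) / [r₄ sin(θ₄−θ₃)].
Numerator sine = -0.09237; denominator sine = -0.99731.
Result = 0.1136·24.38·(-0.09237) / (0.2781·(-0.99731)) = +0.92234 rad/s; magnitude 0.92234 rad/s.

0.922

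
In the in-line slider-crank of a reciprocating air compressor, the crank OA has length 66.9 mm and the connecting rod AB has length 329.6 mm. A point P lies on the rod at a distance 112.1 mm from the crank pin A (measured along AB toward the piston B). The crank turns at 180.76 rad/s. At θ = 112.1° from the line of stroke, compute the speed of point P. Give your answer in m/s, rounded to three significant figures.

11.3

ω = 180.8 rad/s.  Crank-pin speed |V_A| = rω = 12.093 m/s, perpendicular to OA.
Rod angle: sinφ = −(r/L) sinθ ⇒ φ = -10.840°; ω_rod = −rω cosθ/√(L²−r²sin²θ) = +14.054 rad/s.
V_P = V_A + ω_rod × AP, with AP = 0.1121 m along the rod.
Components: V_Px = −rω sinθ − a·ω_rod·sinφ = -10.908 m/s;  V_Py = rω cosθ + a·ω_rod·cosφ = -3.0023 m/s.
|V_P| = √(V_Px² + V_Py²) = 11.314 m/s.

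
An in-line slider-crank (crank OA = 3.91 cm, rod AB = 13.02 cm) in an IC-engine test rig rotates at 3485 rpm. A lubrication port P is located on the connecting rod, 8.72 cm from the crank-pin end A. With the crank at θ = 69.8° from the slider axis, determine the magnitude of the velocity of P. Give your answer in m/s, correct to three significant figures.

ω = 364.9 rad/s.  Crank-pin speed |V_A| = rω = 14.269 m/s, perpendicular to OA.
Rod angle: sinφ = −(r/L) sinθ ⇒ φ = -16.370°; ω_rod = −rω cosθ/√(L²−r²sin²θ) = -39.442 rad/s.
V_P = V_A + ω_rod × AP, with AP = 0.0872 m along the rod.
Components: V_Px = −rω sinθ − a·ω_rod·sinφ = -14.361 m/s;  V_Py = rω cosθ + a·ω_rod·cosφ = +1.6273 m/s.
|V_P| = √(V_Px² + V_Py²) = 14.453 m/s.

14.5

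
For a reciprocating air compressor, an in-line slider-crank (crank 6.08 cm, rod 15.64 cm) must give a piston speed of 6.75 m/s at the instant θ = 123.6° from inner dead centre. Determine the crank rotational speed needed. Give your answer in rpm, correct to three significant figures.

1650

For an in-line slider-crank, |v_piston| = rω|sinθ|·[1 + r cosθ/√(L² − r² sin²θ)].
With r = 0.0608 m, L = 0.1564 m, θ = 123.6°: the bracketed kinematic factor |dx/dθ| = 0.039127 m.
ω = v/|dx/dθ| = 6.75/0.039127 = 172.52 rad/s.
N = 60ω/(2π) = 1647.4 rpm.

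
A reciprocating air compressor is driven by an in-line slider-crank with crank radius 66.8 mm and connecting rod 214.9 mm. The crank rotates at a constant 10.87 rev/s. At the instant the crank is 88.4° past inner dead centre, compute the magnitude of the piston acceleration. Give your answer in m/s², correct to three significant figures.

ω = 2π·10.9 = 68.3 rad/s
x(θ) = r cosθ + √(L² − r² sin²θ); with ω constant, a = ω²·d²x/dθ².
d²x/dθ² = −r cosθ − r²(cos2θ)/√u − r⁴ sin²2θ/(4u^{3/2}),  u = L² − r² sin²θ = 0.0417232 m².
Substituting r = 0.0668 m, L = 0.2149 m, θ = 88.4°: d²x/dθ² = +0.019945 m.
a = ω²·d²x/dθ² = (68.3)²·(+0.019945) = +93.034 m/s²;  |a| = 93.034 m/s².

93.0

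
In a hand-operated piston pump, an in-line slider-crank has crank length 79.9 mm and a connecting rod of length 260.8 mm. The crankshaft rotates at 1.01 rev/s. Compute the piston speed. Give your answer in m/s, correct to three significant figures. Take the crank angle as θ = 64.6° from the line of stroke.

ω = 2π·1.01 = 6.346 rad/s
For an in-line slider-crank, x = r cosθ + √(L² − r² sin²θ), so v = −rω sinθ·[1 + r cosθ/√(L² − r² sin²θ)].
With r = 0.0799 m, L = 0.2608 m, θ = 64.6°: √(L² − r² sin²θ) = 0.25061 m.
v = −0.0799·6.346·0.90334·[1 + 0.0799·0.42894/0.25061] = -0.52067 m/s.
|v| = 0.52067 m/s.

0.521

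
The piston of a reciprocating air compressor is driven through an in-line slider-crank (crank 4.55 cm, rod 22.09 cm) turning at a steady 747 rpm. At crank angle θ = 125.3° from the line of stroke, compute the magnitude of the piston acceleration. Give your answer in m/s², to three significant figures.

ω = 2π·747/60 = 78.23 rad/s
x(θ) = r cosθ + √(L² − r² sin²θ); with ω constant, a = ω²·d²x/dθ².
d²x/dθ² = −r cosθ − r²(cos2θ)/√u − r⁴ sin²2θ/(4u^{3/2}),  u = L² − r² sin²θ = 0.0474179 m².
Substituting r = 0.0455 m, L = 0.2209 m, θ = 125.3°: d²x/dθ² = +0.029358 m.
a = ω²·d²x/dθ² = (78.23)²·(+0.029358) = +179.65 m/s²;  |a| = 179.65 m/s².

180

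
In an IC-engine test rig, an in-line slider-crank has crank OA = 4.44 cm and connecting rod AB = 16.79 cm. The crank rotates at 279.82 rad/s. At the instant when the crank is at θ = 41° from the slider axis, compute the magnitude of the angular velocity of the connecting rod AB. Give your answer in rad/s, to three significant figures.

ω = 279.8 rad/s
The rod makes angle φ with the slider axis where L sinφ = r sinθ; differentiating, L cosφ·φ̇ = r ω cosθ.
L cosφ = √(L² − r² sin²θ) = 0.16535 m.
|ω_rod| = r ω |cosθ| / √(L² − r² sin²θ) = 0.0444·279.8·0.75471/0.16535 = 56.706 rad/s.

56.7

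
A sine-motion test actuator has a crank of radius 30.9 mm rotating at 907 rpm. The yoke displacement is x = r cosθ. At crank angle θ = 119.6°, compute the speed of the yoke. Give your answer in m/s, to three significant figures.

2.55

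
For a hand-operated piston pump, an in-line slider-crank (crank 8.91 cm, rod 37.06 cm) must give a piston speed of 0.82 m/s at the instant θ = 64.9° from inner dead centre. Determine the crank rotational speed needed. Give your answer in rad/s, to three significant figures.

For an in-line slider-crank, |v_piston| = rω|sinθ|·[1 + r cosθ/√(L² − r² sin²θ)].
With r = 0.0891 m, L = 0.3706 m, θ = 64.9°: the bracketed kinematic factor |dx/dθ| = 0.089117 m.
ω = v/|dx/dθ| = 0.82/0.089117 = 9.2014 rad/s.

9.20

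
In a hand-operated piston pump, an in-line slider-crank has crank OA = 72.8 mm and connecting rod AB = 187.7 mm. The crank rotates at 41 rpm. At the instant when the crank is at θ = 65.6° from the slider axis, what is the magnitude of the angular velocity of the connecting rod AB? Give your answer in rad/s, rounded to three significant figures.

ω = 4.294 rad/s (converted from 41 rpm).
The rod makes angle φ with the slider axis where L sinφ = r sinθ; differentiating, L cosφ·φ̇ = r ω cosθ.
L cosφ = √(L² − r² sin²θ) = 0.1756 m.
|ω_rod| = r ω |cosθ| / √(L² − r² sin²θ) = 0.0728·4.294·0.41310/0.1756 = 0.73532 rad/s.

0.735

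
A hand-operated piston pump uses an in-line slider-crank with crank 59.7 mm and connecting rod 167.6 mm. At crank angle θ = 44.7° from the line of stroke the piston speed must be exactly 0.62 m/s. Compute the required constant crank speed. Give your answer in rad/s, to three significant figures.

11.7

For an in-line slider-crank, |v_piston| = rω|sinθ|·[1 + r cosθ/√(L² − r² sin²θ)].
With r = 0.0597 m, L = 0.1676 m, θ = 44.7°: the bracketed kinematic factor |dx/dθ| = 0.052975 m.
ω = v/|dx/dθ| = 0.62/0.052975 = 11.704 rad/s.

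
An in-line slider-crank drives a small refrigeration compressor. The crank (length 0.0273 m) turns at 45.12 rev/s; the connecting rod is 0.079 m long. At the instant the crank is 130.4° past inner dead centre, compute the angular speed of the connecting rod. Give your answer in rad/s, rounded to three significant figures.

ω = 283.5 rad/s (converted from 45.12 rev/s).
The rod makes angle φ with the slider axis where L sinφ = r sinθ; differentiating, L cosφ·φ̇ = r ω cosθ.
L cosφ = √(L² − r² sin²θ) = 0.076215 m.
|ω_rod| = r ω |cosθ| / √(L² − r² sin²θ) = 0.0273·283.5·0.64812/0.076215 = 65.815 rad/s.

65.8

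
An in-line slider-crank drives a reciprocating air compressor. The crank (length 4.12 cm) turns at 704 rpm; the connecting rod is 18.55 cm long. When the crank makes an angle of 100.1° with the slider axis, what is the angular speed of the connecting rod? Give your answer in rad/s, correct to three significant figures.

ω = 73.72 rad/s (converted from 704 rpm).
The rod makes angle φ with the slider axis where L sinφ = r sinθ; differentiating, L cosφ·φ̇ = r ω cosθ.
L cosφ = √(L² − r² sin²θ) = 0.18101 m.
|ω_rod| = r ω |cosθ| / √(L² − r² sin²θ) = 0.0412·73.72·0.17537/0.18101 = 2.9427 rad/s.

2.94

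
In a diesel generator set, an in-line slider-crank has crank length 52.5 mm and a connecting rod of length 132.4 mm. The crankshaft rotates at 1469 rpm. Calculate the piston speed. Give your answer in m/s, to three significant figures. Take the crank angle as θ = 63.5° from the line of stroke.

ω = 2π·1469/60 = 153.8 rad/s
For an in-line slider-crank, x = r cosθ + √(L² − r² sin²θ), so v = −rω sinθ·[1 + r cosθ/√(L² − r² sin²θ)].
With r = 0.0525 m, L = 0.1324 m, θ = 63.5°: √(L² − r² sin²θ) = 0.12378 m.
v = −0.0525·153.8·0.89493·[1 + 0.0525·0.44620/0.12378] = -8.5955 m/s.
|v| = 8.5955 m/s.

8.60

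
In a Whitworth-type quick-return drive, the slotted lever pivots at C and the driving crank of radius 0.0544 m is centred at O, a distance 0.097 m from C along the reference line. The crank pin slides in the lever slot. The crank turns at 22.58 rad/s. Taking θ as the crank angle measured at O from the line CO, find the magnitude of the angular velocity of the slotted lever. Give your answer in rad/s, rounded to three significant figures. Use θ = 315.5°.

ω = 22.58 rad/s
Crank pin A relative to C: A = (d + r cosθ, r sinθ); lever angle φ = atan2(r sinθ, d + r cosθ).
Differentiating tanφ: φ̇ = rω(d cosθ + r)/(d² + r² + 2dr cosθ).
d² + r² + 2dr cosθ = |CA|² = 0.0198957 m²;  d cosθ + r = +0.12359 m.
|ω_lever| = |0.0544·22.58·+0.12359| / 0.0198957 = 7.6301 rad/s.

7.63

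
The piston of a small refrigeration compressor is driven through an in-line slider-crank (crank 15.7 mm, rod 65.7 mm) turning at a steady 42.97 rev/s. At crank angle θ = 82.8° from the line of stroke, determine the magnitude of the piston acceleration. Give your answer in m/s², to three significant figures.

129

ω = 2π·43 = 270 rad/s
x(θ) = r cosθ + √(L² − r² sin²θ); with ω constant, a = ω²·d²x/dθ².
d²x/dθ² = −r cosθ − r²(cos2θ)/√u − r⁴ sin²2θ/(4u^{3/2}),  u = L² − r² sin²θ = 0.00407387 m².
Substituting r = 0.0157 m, L = 0.0657 m, θ = 82.8°: d²x/dθ² = +0.0017692 m.
a = ω²·d²x/dθ² = (270)²·(+0.0017692) = +128.96 m/s²;  |a| = 128.96 m/s².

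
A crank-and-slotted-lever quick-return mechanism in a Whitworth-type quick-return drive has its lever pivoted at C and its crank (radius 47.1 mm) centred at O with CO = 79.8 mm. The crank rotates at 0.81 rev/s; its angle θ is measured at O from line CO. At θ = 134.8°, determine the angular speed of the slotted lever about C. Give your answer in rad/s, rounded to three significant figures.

0.665

ω = 5.089 rad/s (from 0.81 rev/s).
Crank pin A relative to C: A = (d + r cosθ, r sinθ); lever angle φ = atan2(r sinθ, d + r cosθ).
Differentiating tanφ: φ̇ = rω(d cosθ + r)/(d² + r² + 2dr cosθ).
d² + r² + 2dr cosθ = |CA|² = 0.0032896 m²;  d cosθ + r = -0.0091298 m.
|ω_lever| = |0.0471·5.089·-0.0091298| / 0.0032896 = 0.66528 rad/s.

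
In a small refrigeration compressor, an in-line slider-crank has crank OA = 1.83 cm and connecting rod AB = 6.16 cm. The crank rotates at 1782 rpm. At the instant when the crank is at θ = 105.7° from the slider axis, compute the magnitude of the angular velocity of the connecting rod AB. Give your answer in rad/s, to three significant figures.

15.7

ω = 186.6 rad/s (converted from 1782 rpm).
The rod makes angle φ with the slider axis where L sinφ = r sinθ; differentiating, L cosφ·φ̇ = r ω cosθ.
L cosφ = √(L² − r² sin²θ) = 0.059027 m.
|ω_rod| = r ω |cosθ| / √(L² − r² sin²θ) = 0.0183·186.6·0.27060/0.059027 = 15.655 rad/s.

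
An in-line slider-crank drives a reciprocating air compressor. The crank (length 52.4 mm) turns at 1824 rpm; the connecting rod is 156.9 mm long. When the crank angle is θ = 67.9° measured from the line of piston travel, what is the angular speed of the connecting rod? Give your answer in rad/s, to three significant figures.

ω = 191 rad/s (converted from 1824 rpm).
The rod makes angle φ with the slider axis where L sinφ = r sinθ; differentiating, L cosφ·φ̇ = r ω cosθ.
L cosφ = √(L² − r² sin²θ) = 0.1492 m.
|ω_rod| = r ω |cosθ| / √(L² − r² sin²θ) = 0.0524·191·0.37622/0.1492 = 25.239 rad/s.

25.2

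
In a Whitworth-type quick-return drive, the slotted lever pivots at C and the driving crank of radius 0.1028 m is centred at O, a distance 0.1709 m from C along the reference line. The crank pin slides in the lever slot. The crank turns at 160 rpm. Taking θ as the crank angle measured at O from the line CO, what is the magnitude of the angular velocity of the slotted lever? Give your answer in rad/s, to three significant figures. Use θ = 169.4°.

21.4

ω = 16.76 rad/s (from 160 rpm).
Crank pin A relative to C: A = (d + r cosθ, r sinθ); lever angle φ = atan2(r sinθ, d + r cosθ).
Differentiating tanφ: φ̇ = rω(d cosθ + r)/(d² + r² + 2dr cosθ).
d² + r² + 2dr cosθ = |CA|² = 0.00523721 m²;  d cosθ + r = -0.065184 m.
|ω_lever| = |0.1028·16.76·-0.065184| / 0.00523721 = 21.438 rad/s.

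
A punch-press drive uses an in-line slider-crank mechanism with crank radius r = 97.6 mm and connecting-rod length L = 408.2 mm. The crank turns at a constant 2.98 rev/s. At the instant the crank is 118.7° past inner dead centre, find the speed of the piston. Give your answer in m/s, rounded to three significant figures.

ω = 2π·2.98 = 18.72 rad/s
For an in-line slider-crank, x = r cosθ + √(L² − r² sin²θ), so v = −rω sinθ·[1 + r cosθ/√(L² − r² sin²θ)].
With r = 0.0976 m, L = 0.4082 m, θ = 118.7°: √(L² − r² sin²θ) = 0.39912 m.
v = −0.0976·18.72·0.87715·[1 + 0.0976·-0.48022/0.39912] = -1.4147 m/s.
|v| = 1.4147 m/s.

1.41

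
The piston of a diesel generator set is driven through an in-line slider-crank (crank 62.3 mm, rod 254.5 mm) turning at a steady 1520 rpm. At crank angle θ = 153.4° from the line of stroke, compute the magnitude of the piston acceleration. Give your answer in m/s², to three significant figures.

1170

ω = 2π·1520/60 = 159.2 rad/s
x(θ) = r cosθ + √(L² − r² sin²θ); with ω constant, a = ω²·d²x/dθ².
d²x/dθ² = −r cosθ − r²(cos2θ)/√u − r⁴ sin²2θ/(4u^{3/2}),  u = L² − r² sin²θ = 0.0639921 m².
Substituting r = 0.0623 m, L = 0.2545 m, θ = 153.4°: d²x/dθ² = +0.046366 m.
a = ω²·d²x/dθ² = (159.2)²·(+0.046366) = +1174.7 m/s²;  |a| = 1174.7 m/s².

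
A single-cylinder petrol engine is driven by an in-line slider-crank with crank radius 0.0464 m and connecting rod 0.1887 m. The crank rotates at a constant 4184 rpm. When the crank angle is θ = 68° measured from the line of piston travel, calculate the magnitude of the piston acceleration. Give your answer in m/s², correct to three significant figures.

ω = 2π·4184/60 = 438.1 rad/s
x(θ) = r cosθ + √(L² − r² sin²θ); with ω constant, a = ω²·d²x/dθ².
d²x/dθ² = −r cosθ − r²(cos2θ)/√u − r⁴ sin²2θ/(4u^{3/2}),  u = L² − r² sin²θ = 0.0337569 m².
Substituting r = 0.0464 m, L = 0.1887 m, θ = 68°: d²x/dθ² = -0.0090427 m.
a = ω²·d²x/dθ² = (438.1)²·(-0.0090427) = -1735.9 m/s²;  |a| = 1735.9 m/s².

1740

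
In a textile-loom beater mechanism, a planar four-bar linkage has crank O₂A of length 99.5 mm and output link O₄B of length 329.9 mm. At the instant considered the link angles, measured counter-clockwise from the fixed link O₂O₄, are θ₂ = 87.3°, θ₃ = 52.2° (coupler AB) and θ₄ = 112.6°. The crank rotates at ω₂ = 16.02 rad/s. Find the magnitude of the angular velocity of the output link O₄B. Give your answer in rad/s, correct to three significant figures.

ω₂ = 16.02 rad/s
Differentiating the loop-closure r₂e^{iθ₂}+r₃e^{iθ₃}=r₁+r₄e^{iθ₄} gives r₂ω₂e^{iθ₂}+r₃ω₃e^{iθ₃}=r₄ω₄e^{iθ₄}.
Eliminating the other unknown: ω₄ = r₂ω₂ sin(θ₂−θ₃) / [r₄ sin(θ₄−θ₃)].
Numerator sine = +0.57501; denominator sine = +0.86949.
Result = 0.0995·16.02·(+0.57501) / (0.3299·(+0.86949)) = +3.1953 rad/s; magnitude 3.1953 rad/s.

3.20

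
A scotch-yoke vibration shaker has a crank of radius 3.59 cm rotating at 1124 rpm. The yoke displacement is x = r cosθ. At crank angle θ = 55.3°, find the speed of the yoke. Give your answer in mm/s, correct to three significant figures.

3470

ω = 117.7 rad/s (from 1124 rpm).
x = r cosθ ⇒ ẋ = −rω sinθ.
|v| = rω|sinθ| = 0.0359·117.7·|sin 55.3°| = 3.4741 m/s = 3474.1 mm/s.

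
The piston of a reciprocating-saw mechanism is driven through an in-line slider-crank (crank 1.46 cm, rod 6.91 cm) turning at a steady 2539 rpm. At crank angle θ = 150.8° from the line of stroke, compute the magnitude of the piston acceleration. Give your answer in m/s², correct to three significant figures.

784

ω = 2π·2539/60 = 265.9 rad/s
x(θ) = r cosθ + √(L² − r² sin²θ); with ω constant, a = ω²·d²x/dθ².
d²x/dθ² = −r cosθ − r²(cos2θ)/√u − r⁴ sin²2θ/(4u^{3/2}),  u = L² − r² sin²θ = 0.00472408 m².
Substituting r = 0.0146 m, L = 0.0691 m, θ = 150.8°: d²x/dθ² = +0.011094 m.
a = ω²·d²x/dθ² = (265.9)²·(+0.011094) = +784.3 m/s²;  |a| = 784.3 m/s².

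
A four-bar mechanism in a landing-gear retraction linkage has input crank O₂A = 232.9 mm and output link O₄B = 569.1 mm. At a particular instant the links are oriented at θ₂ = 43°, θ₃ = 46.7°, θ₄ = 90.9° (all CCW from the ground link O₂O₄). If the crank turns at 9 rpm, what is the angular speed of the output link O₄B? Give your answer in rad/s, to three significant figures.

0.0357

ω₂ = 0.9425 rad/s (from 9 rpm).
Differentiating the loop-closure r₂e^{iθ₂}+r₃e^{iθ₃}=r₁+r₄e^{iθ₄} gives r₂ω₂e^{iθ₂}+r₃ω₃e^{iθ₃}=r₄ω₄e^{iθ₄}.
Eliminating the other unknown: ω₄ = r₂ω₂ sin(θ₂−θ₃) / [r₄ sin(θ₄−θ₃)].
Numerator sine = -0.06453; denominator sine = +0.69717.
Result = 0.2329·0.9425·(-0.06453) / (0.5691·(+0.69717)) = -0.035702 rad/s; magnitude 0.035702 rad/s.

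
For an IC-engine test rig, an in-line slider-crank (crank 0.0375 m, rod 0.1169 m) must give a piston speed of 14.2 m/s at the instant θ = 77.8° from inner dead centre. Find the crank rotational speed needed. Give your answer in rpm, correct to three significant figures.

For an in-line slider-crank, |v_piston| = rω|sinθ|·[1 + r cosθ/√(L² − r² sin²θ)].
With r = 0.0375 m, L = 0.1169 m, θ = 77.8°: the bracketed kinematic factor |dx/dθ| = 0.03927 m.
ω = v/|dx/dθ| = 14.2/0.03927 = 361.6 rad/s.
N = 60ω/(2π) = 3453 rpm.

3450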